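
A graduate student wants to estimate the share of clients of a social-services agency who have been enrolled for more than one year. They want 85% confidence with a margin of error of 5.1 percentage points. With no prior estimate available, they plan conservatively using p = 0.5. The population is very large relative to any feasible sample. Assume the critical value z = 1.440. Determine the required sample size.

With p = 0.5, p(1−p) = 0.25.
n = z²·p(1−p)/E² = 1.440² × 0.2500 / 0.051² = 2.0736 × 0.2500 / 0.002601 ≈ 199.31.
Rounding up gives n = 200.

200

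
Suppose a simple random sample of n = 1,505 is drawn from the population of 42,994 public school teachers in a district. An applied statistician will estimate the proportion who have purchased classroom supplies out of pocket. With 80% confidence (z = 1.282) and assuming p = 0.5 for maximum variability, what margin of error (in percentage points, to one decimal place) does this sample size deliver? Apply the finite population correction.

1.6

Finite-population factor: (N−n)/(N−1) = (42994−1505)/(42994−1) = 0.9650.
SE(p̂) = √[p(1−p)/n · (N−n)/(N−1)] = √[0.2500/1505 × 0.9650] = 0.01266.
E = z × SE = 1.282 × 0.01266 = 0.01623 ≈ 1.6 percentage points.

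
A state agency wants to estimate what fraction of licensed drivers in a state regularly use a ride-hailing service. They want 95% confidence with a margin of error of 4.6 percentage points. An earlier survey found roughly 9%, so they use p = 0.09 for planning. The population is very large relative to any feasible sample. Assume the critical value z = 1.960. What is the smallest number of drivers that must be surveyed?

With p = 0.09, p(1−p) = 0.0819.
n = z²·p(1−p)/E² = 1.960² × 0.0819 / 0.046² = 3.8416 × 0.0819 / 0.002116 ≈ 148.69.
Rounding up gives n = 149.

149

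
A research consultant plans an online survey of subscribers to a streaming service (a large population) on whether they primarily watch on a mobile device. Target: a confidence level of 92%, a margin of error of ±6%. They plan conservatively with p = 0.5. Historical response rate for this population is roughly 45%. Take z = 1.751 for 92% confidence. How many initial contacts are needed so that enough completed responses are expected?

Completed interviews needed: n₀ = 1.751² × 0.2500 / 0.060² ≈ 212.92 → 213.
At a 45% response rate, contacts needed = 213 / 0.45 ≈ 473.33 → 474.

474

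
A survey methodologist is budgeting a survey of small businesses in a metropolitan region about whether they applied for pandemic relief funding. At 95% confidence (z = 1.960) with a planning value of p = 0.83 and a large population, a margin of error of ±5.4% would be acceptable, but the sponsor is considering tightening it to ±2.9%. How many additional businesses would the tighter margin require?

At ±5.4%: n = 1.960² × 0.1411 / 0.054² ≈ 185.89 → 186.
At ±2.9%: n = 1.960² × 0.1411 / 0.029² ≈ 644.53 → 645.
Additional respondents: 645 − 186 = 459.

459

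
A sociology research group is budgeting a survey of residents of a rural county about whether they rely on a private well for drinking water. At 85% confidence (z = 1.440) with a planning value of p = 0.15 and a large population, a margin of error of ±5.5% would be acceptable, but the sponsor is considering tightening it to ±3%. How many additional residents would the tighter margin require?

206

At ±5.5%: n = 1.440² × 0.1275 / 0.055² ≈ 87.40 → 88.
At ±3%: n = 1.440² × 0.1275 / 0.030² ≈ 293.76 → 294.
Additional respondents: 294 − 88 = 206.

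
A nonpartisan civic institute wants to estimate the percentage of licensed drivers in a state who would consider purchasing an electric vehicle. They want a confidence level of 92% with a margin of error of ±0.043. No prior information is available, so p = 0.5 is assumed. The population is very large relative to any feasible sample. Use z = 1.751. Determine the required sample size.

415

With p = 0.5, p(1−p) = 0.25.
n = z²·p(1−p)/E² = 1.751² × 0.2500 / 0.043² = 3.0660 × 0.2500 / 0.001849 ≈ 414.55.
Rounding up gives n = 415.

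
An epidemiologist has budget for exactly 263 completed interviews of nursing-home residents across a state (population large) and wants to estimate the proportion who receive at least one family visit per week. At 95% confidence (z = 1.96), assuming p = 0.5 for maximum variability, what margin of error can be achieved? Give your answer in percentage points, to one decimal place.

6.0

SE(p̂) = √[p(1−p)/n] = √[0.2500/263] = 0.03083.
E = z × SE = 1.96 × 0.03083 = 0.06043, or 6.0 percentage points.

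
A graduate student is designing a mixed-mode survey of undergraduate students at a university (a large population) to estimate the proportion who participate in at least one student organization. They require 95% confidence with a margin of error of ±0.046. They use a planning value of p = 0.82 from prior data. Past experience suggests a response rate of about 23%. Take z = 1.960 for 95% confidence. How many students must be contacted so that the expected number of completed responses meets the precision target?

Completed interviews needed: n₀ = 1.960² × 0.1476 / 0.046² ≈ 267.97 → 268.
At a 23% response rate, contacts needed = 268 / 0.23 ≈ 1165.22 → 1166.

1166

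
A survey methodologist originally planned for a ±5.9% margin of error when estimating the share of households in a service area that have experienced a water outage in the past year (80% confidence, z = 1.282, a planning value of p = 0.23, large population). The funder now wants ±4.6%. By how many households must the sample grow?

At ±5.9%: n = 1.282² × 0.1771 / 0.059² ≈ 83.62 → 84.
At ±4.6%: n = 1.282² × 0.1771 / 0.046² ≈ 137.56 → 138.
Additional respondents: 138 − 84 = 54.

54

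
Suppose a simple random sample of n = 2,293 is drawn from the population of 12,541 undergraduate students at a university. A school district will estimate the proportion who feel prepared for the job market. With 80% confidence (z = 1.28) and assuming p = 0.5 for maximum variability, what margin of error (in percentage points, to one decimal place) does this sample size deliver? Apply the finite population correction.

1.2

Finite-population factor: (N−n)/(N−1) = (12541−2293)/(12541−1) = 0.8172.
SE(p̂) = √[p(1−p)/n · (N−n)/(N−1)] = √[0.2500/2293 × 0.8172] = 0.00944.
E = z × SE = 1.28 × 0.00944 = 0.01208 ≈ 1.2 percentage points.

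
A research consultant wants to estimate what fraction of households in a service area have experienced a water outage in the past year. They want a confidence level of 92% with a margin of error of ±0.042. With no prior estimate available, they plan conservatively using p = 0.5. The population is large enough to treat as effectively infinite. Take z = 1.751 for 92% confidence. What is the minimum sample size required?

With p = 0.5, p(1−p) = 0.25.
n = z²·p(1−p)/E² = 1.751² × 0.2500 / 0.042² = 3.0660 × 0.2500 / 0.001764 ≈ 434.52.
Rounding up gives n = 435.

435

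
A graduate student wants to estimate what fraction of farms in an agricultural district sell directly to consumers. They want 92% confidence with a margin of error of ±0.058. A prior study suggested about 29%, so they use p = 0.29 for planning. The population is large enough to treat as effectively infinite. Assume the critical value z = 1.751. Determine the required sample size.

188

With p = 0.29, p(1−p) = 0.2059.
n = z²·p(1−p)/E² = 1.751² × 0.2059 / 0.058² = 3.0660 × 0.2059 / 0.003364 ≈ 187.66.
Rounding up gives n = 188.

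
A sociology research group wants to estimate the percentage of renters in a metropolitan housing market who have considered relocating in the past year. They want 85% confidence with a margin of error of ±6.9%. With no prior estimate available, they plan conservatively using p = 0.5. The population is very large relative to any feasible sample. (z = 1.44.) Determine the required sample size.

109

With p = 0.5, p(1−p) = 0.25.
n = z²·p(1−p)/E² = 1.44² × 0.2500 / 0.069² = 2.0736 × 0.2500 / 0.004761 ≈ 108.88.
Rounding up gives n = 109.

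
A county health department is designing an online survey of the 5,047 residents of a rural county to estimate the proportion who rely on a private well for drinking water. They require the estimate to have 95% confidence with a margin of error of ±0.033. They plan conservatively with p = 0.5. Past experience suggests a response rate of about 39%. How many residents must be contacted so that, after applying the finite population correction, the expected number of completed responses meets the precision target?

1926

For 95% confidence, z = 1.960.
Completed interviews needed (unadjusted): n₀ = 1.960² × 0.2500 / 0.033² ≈ 881.91 → 882.
FPC for N = 5,047: n = 882 / (1 + 881/5047) = 882 / 1.1746 ≈ 750.92 → 751.
At a 39% response rate, contacts needed = 751 / 0.39 ≈ 1925.64 → 1926.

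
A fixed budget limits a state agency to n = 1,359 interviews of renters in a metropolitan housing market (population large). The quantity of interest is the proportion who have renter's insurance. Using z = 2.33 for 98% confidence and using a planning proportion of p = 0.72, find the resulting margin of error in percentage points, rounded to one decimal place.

2.8

SE(p̂) = √[p(1−p)/n] = √[0.2016/1359] = 0.01218.
E = z × SE = 2.33 × 0.01218 = 0.02838, or 2.8 percentage points.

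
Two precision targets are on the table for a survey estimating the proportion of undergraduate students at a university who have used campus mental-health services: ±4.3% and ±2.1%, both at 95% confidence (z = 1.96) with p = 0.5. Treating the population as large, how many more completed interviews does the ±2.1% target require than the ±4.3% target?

1658

At ±4.3%: n = 1.96² × 0.2500 / 0.043² ≈ 519.42 → 520.
At ±2.1%: n = 1.96² × 0.2500 / 0.021² ≈ 2177.78 → 2178.
Additional respondents: 2178 − 520 = 1658.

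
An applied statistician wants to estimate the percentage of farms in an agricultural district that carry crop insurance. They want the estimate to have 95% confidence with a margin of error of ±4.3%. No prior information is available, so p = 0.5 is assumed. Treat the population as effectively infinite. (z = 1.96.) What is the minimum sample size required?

520

With p = 0.5, p(1−p) = 0.25.
n = z²·p(1−p)/E² = 1.96² × 0.2500 / 0.043² = 3.8416 × 0.2500 / 0.001849 ≈ 519.42.
Rounding up gives n = 520.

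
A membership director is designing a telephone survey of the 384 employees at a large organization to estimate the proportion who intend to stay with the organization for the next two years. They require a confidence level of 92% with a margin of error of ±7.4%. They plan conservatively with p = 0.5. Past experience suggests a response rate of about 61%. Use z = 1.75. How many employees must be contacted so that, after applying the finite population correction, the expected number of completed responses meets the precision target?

Completed interviews needed (unadjusted): n₀ = 1.75² × 0.2500 / 0.074² ≈ 139.81 → 140.
FPC for N = 384: n = 140 / (1 + 139/384) = 140 / 1.3620 ≈ 102.79 → 103.
At a 61% response rate, contacts needed = 103 / 0.61 ≈ 168.85 → 169.

169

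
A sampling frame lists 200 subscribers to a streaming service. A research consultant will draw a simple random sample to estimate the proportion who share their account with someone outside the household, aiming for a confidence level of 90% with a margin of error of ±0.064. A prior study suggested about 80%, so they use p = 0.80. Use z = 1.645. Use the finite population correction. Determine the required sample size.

70

Unadjusted: n₀ = 1.645² × 0.80 × 0.20 / 0.064² ≈ 105.70, so n₀ = 106.
Finite population correction with N = 200: n = n₀ / (1 + (n₀−1)/N) = 106 / (1 + 105/200) = 106 / 1.5250 ≈ 69.51.
Rounding up, n = 70.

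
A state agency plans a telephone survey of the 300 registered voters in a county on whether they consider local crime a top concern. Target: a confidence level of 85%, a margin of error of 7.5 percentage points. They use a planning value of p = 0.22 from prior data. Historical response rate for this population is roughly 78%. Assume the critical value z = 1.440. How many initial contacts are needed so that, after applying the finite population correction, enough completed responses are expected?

68

Completed interviews needed (unadjusted): n₀ = 1.440² × 0.1716 / 0.075² ≈ 63.26 → 64.
FPC for N = 300: n = 64 / (1 + 63/300) = 64 / 1.2100 ≈ 52.89 → 53.
At a 78% response rate, contacts needed = 53 / 0.78 ≈ 67.95 → 68.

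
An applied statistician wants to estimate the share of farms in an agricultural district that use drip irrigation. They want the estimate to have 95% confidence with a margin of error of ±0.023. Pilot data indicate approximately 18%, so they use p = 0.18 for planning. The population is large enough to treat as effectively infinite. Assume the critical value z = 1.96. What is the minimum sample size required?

With p = 0.18, p(1−p) = 0.1476.
n = z²·p(1−p)/E² = 1.96² × 0.1476 / 0.023² = 3.8416 × 0.1476 / 0.000529 ≈ 1071.87.
Rounding up gives n = 1072.

1072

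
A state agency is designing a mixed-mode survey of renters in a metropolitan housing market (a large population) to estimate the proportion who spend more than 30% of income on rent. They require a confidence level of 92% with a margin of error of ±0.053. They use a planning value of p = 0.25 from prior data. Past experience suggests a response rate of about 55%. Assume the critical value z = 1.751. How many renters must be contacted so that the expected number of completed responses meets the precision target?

Completed interviews needed: n₀ = 1.751² × 0.1875 / 0.053² ≈ 204.65 → 205.
At a 55% response rate, contacts needed = 205 / 0.55 ≈ 372.73 → 373.

373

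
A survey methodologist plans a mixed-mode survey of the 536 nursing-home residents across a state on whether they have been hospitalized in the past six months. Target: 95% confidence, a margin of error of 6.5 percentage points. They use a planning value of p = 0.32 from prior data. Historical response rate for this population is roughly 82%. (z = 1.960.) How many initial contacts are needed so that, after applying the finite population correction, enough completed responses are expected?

177

Completed interviews needed (unadjusted): n₀ = 1.960² × 0.2176 / 0.065² ≈ 197.85 → 198.
FPC for N = 536: n = 198 / (1 + 197/536) = 198 / 1.3675 ≈ 144.79 → 145.
At an 82% response rate, contacts needed = 145 / 0.82 ≈ 176.83 → 177.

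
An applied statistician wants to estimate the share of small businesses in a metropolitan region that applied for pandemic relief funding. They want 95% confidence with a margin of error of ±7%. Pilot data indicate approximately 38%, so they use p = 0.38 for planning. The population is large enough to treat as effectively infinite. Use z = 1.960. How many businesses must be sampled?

185

With p = 0.38, p(1−p) = 0.2356.
n = z²·p(1−p)/E² = 1.960² × 0.2356 / 0.070² = 3.8416 × 0.2356 / 0.004900 ≈ 184.71.
Rounding up gives n = 185.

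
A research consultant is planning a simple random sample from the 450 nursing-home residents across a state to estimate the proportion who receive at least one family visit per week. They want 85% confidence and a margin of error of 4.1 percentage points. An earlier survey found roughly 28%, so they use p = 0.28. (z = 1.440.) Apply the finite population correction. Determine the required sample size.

Unadjusted: n₀ = 1.440² × 0.28 × 0.72 / 0.041² ≈ 248.68, so n₀ = 249.
Finite population correction with N = 450: n = n₀ / (1 + (n₀−1)/N) = 249 / (1 + 248/450) = 249 / 1.5511 ≈ 160.53.
Rounding up, n = 161.

161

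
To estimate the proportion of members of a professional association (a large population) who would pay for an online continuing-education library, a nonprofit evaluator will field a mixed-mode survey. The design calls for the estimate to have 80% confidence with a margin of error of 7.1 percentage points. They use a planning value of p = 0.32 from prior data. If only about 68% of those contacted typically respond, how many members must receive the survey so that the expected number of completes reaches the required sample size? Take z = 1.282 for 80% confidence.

105

Completed interviews needed: n₀ = 1.282² × 0.2176 / 0.071² ≈ 70.94 → 71.
At a 68% response rate, contacts needed = 71 / 0.68 ≈ 104.41 → 105.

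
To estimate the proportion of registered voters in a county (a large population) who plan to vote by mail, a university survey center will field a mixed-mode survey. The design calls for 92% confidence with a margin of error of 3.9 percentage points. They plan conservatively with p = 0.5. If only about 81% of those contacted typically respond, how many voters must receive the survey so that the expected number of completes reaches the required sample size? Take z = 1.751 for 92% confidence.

Completed interviews needed: n₀ = 1.751² × 0.2500 / 0.039² ≈ 503.94 → 504.
At an 81% response rate, contacts needed = 504 / 0.81 ≈ 622.22 → 623.

623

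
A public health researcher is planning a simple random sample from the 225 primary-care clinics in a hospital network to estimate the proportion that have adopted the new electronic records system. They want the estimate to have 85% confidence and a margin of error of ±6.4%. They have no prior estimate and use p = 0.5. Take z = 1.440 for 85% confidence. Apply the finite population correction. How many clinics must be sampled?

82

Unadjusted: n₀ = 1.440² × 0.50 × 0.50 / 0.064² ≈ 126.56, so n₀ = 127.
Finite population correction with N = 225: n = n₀ / (1 + (n₀−1)/N) = 127 / (1 + 126/225) = 127 / 1.5600 ≈ 81.41.
Rounding up, n = 82.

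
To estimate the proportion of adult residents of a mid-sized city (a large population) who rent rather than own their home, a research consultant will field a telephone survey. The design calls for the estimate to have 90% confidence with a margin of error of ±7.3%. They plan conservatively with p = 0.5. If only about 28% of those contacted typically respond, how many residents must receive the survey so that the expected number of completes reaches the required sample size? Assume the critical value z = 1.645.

Completed interviews needed: n₀ = 1.645² × 0.2500 / 0.073² ≈ 126.95 → 127.
At a 28% response rate, contacts needed = 127 / 0.28 ≈ 453.57 → 454.

454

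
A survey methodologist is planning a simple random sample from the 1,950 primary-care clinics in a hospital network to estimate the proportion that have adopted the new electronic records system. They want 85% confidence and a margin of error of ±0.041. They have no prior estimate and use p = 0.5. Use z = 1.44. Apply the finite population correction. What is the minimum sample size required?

267

Unadjusted: n₀ = 1.44² × 0.50 × 0.50 / 0.041² ≈ 308.39, so n₀ = 309.
Finite population correction with N = 1,950: n = n₀ / (1 + (n₀−1)/N) = 309 / (1 + 308/1950) = 309 / 1.1579 ≈ 266.85.
Rounding up, n = 267.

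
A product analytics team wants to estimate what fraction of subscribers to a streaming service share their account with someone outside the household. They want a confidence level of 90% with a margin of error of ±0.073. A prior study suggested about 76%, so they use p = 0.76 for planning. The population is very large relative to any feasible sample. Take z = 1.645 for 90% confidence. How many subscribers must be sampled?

93

With p = 0.76, p(1−p) = 0.1824.
n = z²·p(1−p)/E² = 1.645² × 0.1824 / 0.073² = 2.7060 × 0.1824 / 0.005329 ≈ 92.62.
Rounding up gives n = 93.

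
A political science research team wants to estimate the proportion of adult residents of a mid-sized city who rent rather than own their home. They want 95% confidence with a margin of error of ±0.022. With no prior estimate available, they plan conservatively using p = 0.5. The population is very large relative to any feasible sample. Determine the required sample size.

For 95% confidence, z = 1.96.
With p = 0.5, p(1−p) = 0.25.
n = z²·p(1−p)/E² = 1.96² × 0.2500 / 0.022² = 3.8416 × 0.2500 / 0.000484 ≈ 1984.30.
Rounding up gives n = 1985.

1985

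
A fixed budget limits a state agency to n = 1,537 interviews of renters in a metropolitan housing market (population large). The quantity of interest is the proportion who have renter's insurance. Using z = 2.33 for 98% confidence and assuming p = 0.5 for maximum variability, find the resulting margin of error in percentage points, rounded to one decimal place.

SE(p̂) = √[p(1−p)/n] = √[0.2500/1537] = 0.01275.
E = z × SE = 2.33 × 0.01275 = 0.02972, or 3.0 percentage points.

3.0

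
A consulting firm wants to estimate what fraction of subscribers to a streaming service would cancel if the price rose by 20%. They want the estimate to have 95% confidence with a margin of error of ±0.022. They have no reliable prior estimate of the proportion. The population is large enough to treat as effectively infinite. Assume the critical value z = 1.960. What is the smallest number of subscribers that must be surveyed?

1985

With no prior estimate, use p = 0.5, giving p(1−p) = 0.25.
n = z²·p(1−p)/E² = 1.960² × 0.2500 / 0.022² = 3.8416 × 0.2500 / 0.000484 ≈ 1984.30.
Rounding up gives n = 1985.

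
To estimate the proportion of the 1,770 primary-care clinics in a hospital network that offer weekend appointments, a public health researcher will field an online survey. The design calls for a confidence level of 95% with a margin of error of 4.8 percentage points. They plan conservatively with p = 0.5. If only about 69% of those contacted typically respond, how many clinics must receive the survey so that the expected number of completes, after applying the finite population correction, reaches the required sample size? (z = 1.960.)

490

Completed interviews needed (unadjusted): n₀ = 1.960² × 0.2500 / 0.048² ≈ 416.84 → 417.
FPC for N = 1,770: n = 417 / (1 + 416/1770) = 417 / 1.2350 ≈ 337.64 → 338.
At a 69% response rate, contacts needed = 338 / 0.69 ≈ 489.86 → 490.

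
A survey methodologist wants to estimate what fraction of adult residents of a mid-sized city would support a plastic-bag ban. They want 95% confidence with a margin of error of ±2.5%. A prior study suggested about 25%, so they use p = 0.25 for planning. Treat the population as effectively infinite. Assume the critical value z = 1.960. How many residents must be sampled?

With p = 0.25, p(1−p) = 0.1875.
n = z²·p(1−p)/E² = 1.960² × 0.1875 / 0.025² = 3.8416 × 0.1875 / 0.000625 ≈ 1152.48.
Rounding up gives n = 1153.

1153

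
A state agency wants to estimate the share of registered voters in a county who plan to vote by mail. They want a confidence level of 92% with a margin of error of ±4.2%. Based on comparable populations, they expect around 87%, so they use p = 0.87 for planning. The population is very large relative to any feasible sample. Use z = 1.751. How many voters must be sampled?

With p = 0.87, p(1−p) = 0.1131.
n = z²·p(1−p)/E² = 1.751² × 0.1131 / 0.042² = 3.0660 × 0.1131 / 0.001764 ≈ 196.58.
Rounding up gives n = 197.

197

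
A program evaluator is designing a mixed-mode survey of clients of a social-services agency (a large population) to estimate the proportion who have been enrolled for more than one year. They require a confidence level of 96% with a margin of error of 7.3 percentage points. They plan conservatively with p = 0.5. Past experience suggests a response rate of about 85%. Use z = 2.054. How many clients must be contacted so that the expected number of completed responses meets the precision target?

233

Completed interviews needed: n₀ = 2.054² × 0.2500 / 0.073² ≈ 197.92 → 198.
At an 85% response rate, contacts needed = 198 / 0.85 ≈ 232.94 → 233.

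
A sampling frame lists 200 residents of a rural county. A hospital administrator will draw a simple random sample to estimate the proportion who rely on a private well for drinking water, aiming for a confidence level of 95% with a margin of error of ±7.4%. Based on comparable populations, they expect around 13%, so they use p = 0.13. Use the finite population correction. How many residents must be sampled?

For 95% confidence, z = 1.96.
Unadjusted: n₀ = 1.96² × 0.13 × 0.87 / 0.074² ≈ 79.34, so n₀ = 80.
Finite population correction with N = 200: n = n₀ / (1 + (n₀−1)/N) = 80 / (1 + 79/200) = 80 / 1.3950 ≈ 57.35.
Rounding up, n = 58.

58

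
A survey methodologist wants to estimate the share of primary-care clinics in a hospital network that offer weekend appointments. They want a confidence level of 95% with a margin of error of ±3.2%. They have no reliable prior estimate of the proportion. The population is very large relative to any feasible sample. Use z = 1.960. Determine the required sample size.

938

With no prior estimate, use p = 0.5, giving p(1−p) = 0.25.
n = z²·p(1−p)/E² = 1.960² × 0.2500 / 0.032² = 3.8416 × 0.2500 / 0.001024 ≈ 937.89.
Rounding up gives n = 938.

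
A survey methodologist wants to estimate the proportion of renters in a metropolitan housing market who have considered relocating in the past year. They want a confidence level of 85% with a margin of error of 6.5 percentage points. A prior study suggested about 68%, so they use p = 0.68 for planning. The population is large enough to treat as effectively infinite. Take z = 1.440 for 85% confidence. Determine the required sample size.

With p = 0.68, p(1−p) = 0.2176.
n = z²·p(1−p)/E² = 1.440² × 0.2176 / 0.065² = 2.0736 × 0.2176 / 0.004225 ≈ 106.80.
Rounding up gives n = 107.

107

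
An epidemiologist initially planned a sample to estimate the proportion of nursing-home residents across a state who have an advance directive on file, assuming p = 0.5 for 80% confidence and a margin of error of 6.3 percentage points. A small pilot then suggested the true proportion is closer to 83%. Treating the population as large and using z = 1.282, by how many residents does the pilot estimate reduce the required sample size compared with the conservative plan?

45

Conservative (p = 0.5): n = 1.282² × 0.25 / 0.063² ≈ 103.52 → 104.
Using p = 0.83: p(1−p) = 0.1411, so n = 1.282² × 0.1411 / 0.063² ≈ 58.43 → 59.
Reduction: 104 − 59 = 45.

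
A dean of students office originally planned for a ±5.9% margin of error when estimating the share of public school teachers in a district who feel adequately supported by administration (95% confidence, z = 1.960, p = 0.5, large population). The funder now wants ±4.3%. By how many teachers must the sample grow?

At ±5.9%: n = 1.960² × 0.2500 / 0.059² ≈ 275.90 → 276.
At ±4.3%: n = 1.960² × 0.2500 / 0.043² ≈ 519.42 → 520.
Additional respondents: 520 − 276 = 244.

244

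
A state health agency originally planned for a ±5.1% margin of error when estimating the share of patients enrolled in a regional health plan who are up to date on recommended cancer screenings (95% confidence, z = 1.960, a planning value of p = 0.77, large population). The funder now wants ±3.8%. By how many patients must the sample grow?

210

At ±5.1%: n = 1.960² × 0.1771 / 0.051² ≈ 261.57 → 262.
At ±3.8%: n = 1.960² × 0.1771 / 0.038² ≈ 471.15 → 472.
Additional respondents: 472 − 262 = 210.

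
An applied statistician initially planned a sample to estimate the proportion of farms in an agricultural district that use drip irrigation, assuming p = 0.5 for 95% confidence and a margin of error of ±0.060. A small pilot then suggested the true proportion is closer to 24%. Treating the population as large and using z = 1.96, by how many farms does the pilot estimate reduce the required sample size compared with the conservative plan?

Conservative (p = 0.5): n = 1.96² × 0.25 / 0.060² ≈ 266.78 → 267.
Using p = 0.24: p(1−p) = 0.1824, so n = 1.96² × 0.1824 / 0.060² ≈ 194.64 → 195.
Reduction: 267 − 195 = 72.

72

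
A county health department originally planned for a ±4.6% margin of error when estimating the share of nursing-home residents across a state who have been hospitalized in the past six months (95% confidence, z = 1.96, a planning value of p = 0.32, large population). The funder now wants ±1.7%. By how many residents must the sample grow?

2497

At ±4.6%: n = 1.96² × 0.2176 / 0.046² ≈ 395.05 → 396.
At ±1.7%: n = 1.96² × 0.2176 / 0.017² ≈ 2892.50 → 2893.
Additional respondents: 2893 − 396 = 2497.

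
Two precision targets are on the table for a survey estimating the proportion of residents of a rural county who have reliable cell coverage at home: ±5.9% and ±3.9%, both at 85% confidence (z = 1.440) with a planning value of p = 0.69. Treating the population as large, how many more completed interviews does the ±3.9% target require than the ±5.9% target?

164

At ±5.9%: n = 1.440² × 0.2139 / 0.059² ≈ 127.42 → 128.
At ±3.9%: n = 1.440² × 0.2139 / 0.039² ≈ 291.61 → 292.
Additional respondents: 292 − 128 = 164.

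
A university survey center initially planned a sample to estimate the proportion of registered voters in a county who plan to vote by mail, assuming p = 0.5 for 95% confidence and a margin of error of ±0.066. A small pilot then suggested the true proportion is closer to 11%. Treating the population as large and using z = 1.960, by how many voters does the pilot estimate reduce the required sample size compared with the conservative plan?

134

Conservative (p = 0.5): n = 1.960² × 0.25 / 0.066² ≈ 220.48 → 221.
Using p = 0.11: p(1−p) = 0.0979, so n = 1.960² × 0.0979 / 0.066² ≈ 86.34 → 87.
Reduction: 221 − 87 = 134.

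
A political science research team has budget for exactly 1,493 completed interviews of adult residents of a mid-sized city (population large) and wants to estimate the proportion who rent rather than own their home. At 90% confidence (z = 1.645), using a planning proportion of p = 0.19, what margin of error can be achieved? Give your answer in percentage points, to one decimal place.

SE(p̂) = √[p(1−p)/n] = √[0.1539/1493] = 0.01015.
E = z × SE = 1.645 × 0.01015 = 0.01670, or 1.7 percentage points.

1.7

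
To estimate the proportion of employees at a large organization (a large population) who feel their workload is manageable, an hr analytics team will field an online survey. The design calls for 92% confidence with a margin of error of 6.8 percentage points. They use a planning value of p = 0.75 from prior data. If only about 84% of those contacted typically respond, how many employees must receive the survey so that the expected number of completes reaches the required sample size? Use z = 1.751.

Completed interviews needed: n₀ = 1.751² × 0.1875 / 0.068² ≈ 124.32 → 125.
At an 84% response rate, contacts needed = 125 / 0.84 ≈ 148.81 → 149.

149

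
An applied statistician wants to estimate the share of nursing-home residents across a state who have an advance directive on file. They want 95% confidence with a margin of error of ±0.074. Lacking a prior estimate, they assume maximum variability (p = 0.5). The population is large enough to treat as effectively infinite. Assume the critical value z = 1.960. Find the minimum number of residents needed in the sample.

176

With p = 0.5, p(1−p) = 0.25.
n = z²·p(1−p)/E² = 1.960² × 0.2500 / 0.074² = 3.8416 × 0.2500 / 0.005476 ≈ 175.38.
Rounding up gives n = 176.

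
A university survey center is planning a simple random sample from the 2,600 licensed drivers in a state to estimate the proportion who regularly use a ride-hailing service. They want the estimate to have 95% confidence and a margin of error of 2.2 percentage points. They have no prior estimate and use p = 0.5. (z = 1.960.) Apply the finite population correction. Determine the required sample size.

Unadjusted: n₀ = 1.960² × 0.50 × 0.50 / 0.022² ≈ 1984.30, so n₀ = 1985.
Finite population correction with N = 2,600: n = n₀ / (1 + (n₀−1)/N) = 1985 / (1 + 1984/2600) = 1985 / 1.7631 ≈ 1125.87.
Rounding up, n = 1126.

1126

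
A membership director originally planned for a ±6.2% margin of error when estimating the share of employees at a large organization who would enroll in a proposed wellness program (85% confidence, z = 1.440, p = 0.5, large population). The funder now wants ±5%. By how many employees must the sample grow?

At ±6.2%: n = 1.440² × 0.2500 / 0.062² ≈ 134.86 → 135.
At ±5%: n = 1.440² × 0.2500 / 0.050² ≈ 207.36 → 208.
Additional respondents: 208 − 135 = 73.

73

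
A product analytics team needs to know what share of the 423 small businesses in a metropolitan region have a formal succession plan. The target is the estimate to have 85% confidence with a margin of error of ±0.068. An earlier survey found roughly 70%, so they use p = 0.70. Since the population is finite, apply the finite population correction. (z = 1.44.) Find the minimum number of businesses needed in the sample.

78

Unadjusted: n₀ = 1.44² × 0.70 × 0.30 / 0.068² ≈ 94.17, so n₀ = 95.
Finite population correction with N = 423: n = n₀ / (1 + (n₀−1)/N) = 95 / (1 + 94/423) = 95 / 1.2222 ≈ 77.73.
Rounding up, n = 78.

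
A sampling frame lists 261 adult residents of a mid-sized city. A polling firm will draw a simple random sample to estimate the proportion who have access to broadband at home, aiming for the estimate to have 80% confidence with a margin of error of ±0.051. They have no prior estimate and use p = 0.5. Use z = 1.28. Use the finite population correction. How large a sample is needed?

Unadjusted: n₀ = 1.28² × 0.50 × 0.50 / 0.051² ≈ 157.48, so n₀ = 158.
Finite population correction with N = 261: n = n₀ / (1 + (n₀−1)/N) = 158 / (1 + 157/261) = 158 / 1.6015 ≈ 98.66.
Rounding up, n = 99.

99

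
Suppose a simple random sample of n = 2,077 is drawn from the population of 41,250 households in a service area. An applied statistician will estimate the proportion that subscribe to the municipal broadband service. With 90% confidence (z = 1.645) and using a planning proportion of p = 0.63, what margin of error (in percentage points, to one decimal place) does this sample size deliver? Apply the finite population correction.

Finite-population factor: (N−n)/(N−1) = (41250−2077)/(41250−1) = 0.9497.
SE(p̂) = √[p(1−p)/n · (N−n)/(N−1)] = √[0.2331/2077 × 0.9497] = 0.01032.
E = z × SE = 1.645 × 0.01032 = 0.01698 ≈ 1.7 percentage points.

1.7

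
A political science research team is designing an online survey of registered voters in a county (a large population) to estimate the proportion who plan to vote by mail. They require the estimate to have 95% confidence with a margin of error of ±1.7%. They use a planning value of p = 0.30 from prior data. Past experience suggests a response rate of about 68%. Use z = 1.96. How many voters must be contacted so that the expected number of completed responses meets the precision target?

4106

Completed interviews needed: n₀ = 1.96² × 0.2100 / 0.017² ≈ 2791.47 → 2792.
At a 68% response rate, contacts needed = 2792 / 0.68 ≈ 4105.88 → 4106.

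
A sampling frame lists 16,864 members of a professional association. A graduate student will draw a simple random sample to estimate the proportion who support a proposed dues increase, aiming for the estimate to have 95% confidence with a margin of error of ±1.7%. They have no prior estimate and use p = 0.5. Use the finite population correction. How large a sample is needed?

For 95% confidence, z = 1.960.
Unadjusted: n₀ = 1.960² × 0.50 × 0.50 / 0.017² ≈ 3323.18, so n₀ = 3324.
Finite population correction with N = 16,864: n = n₀ / (1 + (n₀−1)/N) = 3324 / (1 + 3323/16864) = 3324 / 1.1970 ≈ 2776.83.
Rounding up, n = 2777.

2777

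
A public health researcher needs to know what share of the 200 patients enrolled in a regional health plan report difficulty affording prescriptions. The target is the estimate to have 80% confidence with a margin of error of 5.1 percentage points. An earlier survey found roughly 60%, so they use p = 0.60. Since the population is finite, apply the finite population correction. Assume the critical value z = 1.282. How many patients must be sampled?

Unadjusted: n₀ = 1.282² × 0.60 × 0.40 / 0.051² ≈ 151.65, so n₀ = 152.
Finite population correction with N = 200: n = n₀ / (1 + (n₀−1)/N) = 152 / (1 + 151/200) = 152 / 1.7550 ≈ 86.61.
Rounding up, n = 87.

87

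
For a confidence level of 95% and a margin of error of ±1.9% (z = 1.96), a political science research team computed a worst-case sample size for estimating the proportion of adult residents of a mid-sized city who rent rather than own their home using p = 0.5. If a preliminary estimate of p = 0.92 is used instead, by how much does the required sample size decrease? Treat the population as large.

Conservative (p = 0.5): n = 1.96² × 0.25 / 0.019² ≈ 2660.39 → 2661.
Using p = 0.92: p(1−p) = 0.0736, so n = 1.96² × 0.0736 / 0.019² ≈ 783.22 → 784.
Reduction: 2661 − 784 = 1877.

1877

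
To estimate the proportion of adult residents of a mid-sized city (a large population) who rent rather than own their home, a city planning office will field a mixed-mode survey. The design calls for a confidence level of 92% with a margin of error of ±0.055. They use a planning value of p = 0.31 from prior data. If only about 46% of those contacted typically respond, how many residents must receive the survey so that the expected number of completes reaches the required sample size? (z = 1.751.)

472

Completed interviews needed: n₀ = 1.751² × 0.2139 / 0.055² ≈ 216.80 → 217.
At a 46% response rate, contacts needed = 217 / 0.46 ≈ 471.74 → 472.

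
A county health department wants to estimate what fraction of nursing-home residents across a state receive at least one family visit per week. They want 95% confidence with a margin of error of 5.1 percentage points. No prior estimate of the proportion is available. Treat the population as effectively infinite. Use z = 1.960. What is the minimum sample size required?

With no prior estimate, use p = 0.5, giving p(1−p) = 0.25.
n = z²·p(1−p)/E² = 1.960² × 0.2500 / 0.051² = 3.8416 × 0.2500 / 0.002601 ≈ 369.24.
Rounding up gives n = 370.

370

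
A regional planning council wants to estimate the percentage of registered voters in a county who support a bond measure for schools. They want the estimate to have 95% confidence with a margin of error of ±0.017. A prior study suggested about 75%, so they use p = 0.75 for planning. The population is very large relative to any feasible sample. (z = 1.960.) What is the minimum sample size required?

With p = 0.75, p(1−p) = 0.1875.
n = z²·p(1−p)/E² = 1.960² × 0.1875 / 0.017² = 3.8416 × 0.1875 / 0.000289 ≈ 2492.39.
Rounding up gives n = 2493.

2493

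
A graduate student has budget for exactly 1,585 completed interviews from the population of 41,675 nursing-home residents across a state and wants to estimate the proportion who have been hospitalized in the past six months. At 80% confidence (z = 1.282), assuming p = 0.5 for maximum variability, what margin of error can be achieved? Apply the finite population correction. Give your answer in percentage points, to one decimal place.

Finite-population factor: (N−n)/(N−1) = (41675−1585)/(41675−1) = 0.9620.
SE(p̂) = √[p(1−p)/n · (N−n)/(N−1)] = √[0.2500/1585 × 0.9620] = 0.01232.
E = z × SE = 1.282 × 0.01232 = 0.01579 ≈ 1.6 percentage points.

1.6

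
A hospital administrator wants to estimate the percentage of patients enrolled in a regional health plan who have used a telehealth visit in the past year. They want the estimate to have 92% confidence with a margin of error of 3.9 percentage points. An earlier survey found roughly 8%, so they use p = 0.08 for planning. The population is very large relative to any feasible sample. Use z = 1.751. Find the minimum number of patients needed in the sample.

149

With p = 0.08, p(1−p) = 0.0736.
n = z²·p(1−p)/E² = 1.751² × 0.0736 / 0.039² = 3.0660 × 0.0736 / 0.001521 ≈ 148.36.
Rounding up gives n = 149.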